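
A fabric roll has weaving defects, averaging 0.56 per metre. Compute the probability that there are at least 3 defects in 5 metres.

Over the interval, μ = 0.56 × 5 = 2.8 (5 metres).
P(N ≥ 3) = 1 − P(N ≤ 2) = 1 − Σ_{j=0}^{2} e^(−μ) μ^j/j! ≈ 0.5305.

0.5305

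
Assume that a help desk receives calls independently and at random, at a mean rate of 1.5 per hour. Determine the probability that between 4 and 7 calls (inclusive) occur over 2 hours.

0.3409

Over the interval, μ = 1.5 × 2 = 3 (2 hours).
P(4 ≤ N ≤ 7) = Σ_{j=4}^{7} e^(−3) · 3^j/j! ≈ 0.3409.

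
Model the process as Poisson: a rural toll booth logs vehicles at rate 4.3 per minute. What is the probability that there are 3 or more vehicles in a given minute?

With mean μ = 4.3 per minute,
P(N ≥ 3) = 1 − P(N ≤ 2) = 1 − Σ_{j=0}^{2} e^(−μ) μ^j/j! ≈ 0.8026.

0.8026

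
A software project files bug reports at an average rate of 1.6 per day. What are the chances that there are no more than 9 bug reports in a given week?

0.3192

Over the interval, μ = 1.6 × 7 = 11.2 (a week = 7 days).
P(N ≤ 9) = Σ_{j=0}^{9} e^(−μ) μ^j/j! ≈ 0.3192.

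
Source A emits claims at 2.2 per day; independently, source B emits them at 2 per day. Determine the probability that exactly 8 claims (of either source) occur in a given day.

0.0360

Independent Poisson processes superpose: combined rate λ = 2.2 + 2 = 4.2 per day.
So μ = 4.2.
P(N = 8) = e^(−4.2) · 4.2^8/8! ≈ 0.0360.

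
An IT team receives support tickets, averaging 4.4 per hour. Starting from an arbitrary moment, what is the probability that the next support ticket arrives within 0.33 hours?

0.7659

Inter-arrival times are exponential with rate λ = 4.4 per hour.
P(T ≤ 0.33) = 1 − e^(−λt) = 1 − e^(−4.4 × 0.33) = 1 − e^(−1.452) ≈ 0.7659.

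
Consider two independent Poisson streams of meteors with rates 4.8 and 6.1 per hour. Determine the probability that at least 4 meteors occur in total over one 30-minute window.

Independent Poisson processes superpose: combined rate λ = 4.8 + 6.1 = 10.9 per hour.
Over the interval, μ = 10.9 × 0.5 = 5.45 (a 30-minute window = 0.5 hours).
P(N ≥ 4) = 1 − P(N ≤ 3) ≈ 0.7926.

0.7926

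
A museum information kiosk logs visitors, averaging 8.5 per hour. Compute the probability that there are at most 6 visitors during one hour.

With mean μ = 8.5 per hour,
P(N ≤ 6) = Σ_{j=0}^{6} e^(−μ) μ^j/j! ≈ 0.2562.

0.2562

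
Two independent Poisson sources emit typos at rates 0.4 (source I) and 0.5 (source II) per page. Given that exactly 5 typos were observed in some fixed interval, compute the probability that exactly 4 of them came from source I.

0.1084

Given the total, each event is independently from source I with probability p = λ_I/(λ_I+λ_II) = 0.4/0.9 ≈ 0.4444.
So K ~ Binomial(5, 0.4/0.9): P(K = 4) = C(5,4) · (0.4/0.9)^4 · (0.5/0.9)^1 ≈ 0.1084.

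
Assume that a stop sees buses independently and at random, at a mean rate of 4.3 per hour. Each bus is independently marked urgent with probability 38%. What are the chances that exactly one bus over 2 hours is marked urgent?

Thinning: the buses that are marked urgent themselves form a Poisson process with rate 0.38 × 4.3 = 1.634 per hour.
Over the interval, μ = 1.634 × 2 = 3.268 (2 hours).
P(N = 1) = e^(−3.268) · 3.268^1/1! ≈ 0.1245.

0.1245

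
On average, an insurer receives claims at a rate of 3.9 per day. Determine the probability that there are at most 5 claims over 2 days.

Over the interval, μ = 3.9 × 2 = 7.8 (2 days).
P(N ≤ 5) = Σ_{j=0}^{5} e^(−μ) μ^j/j! ≈ 0.2103.

0.2103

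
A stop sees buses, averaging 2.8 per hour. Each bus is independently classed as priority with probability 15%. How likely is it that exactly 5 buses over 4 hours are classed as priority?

Thinning: the buses that are classed as priority themselves form a Poisson process with rate 0.15 × 2.8 = 0.42 per hour.
Over the interval, μ = 0.42 × 4 = 1.68 (4 hours).
P(N = 5) = e^(−1.68) · 1.68^5/5! ≈ 0.0208.

0.0208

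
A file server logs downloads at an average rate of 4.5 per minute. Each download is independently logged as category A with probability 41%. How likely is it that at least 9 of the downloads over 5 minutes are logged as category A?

0.5736

Thinning: the downloads that are logged as category A themselves form a Poisson process with rate 0.41 × 4.5 = 1.845 per minute.
Over the interval, μ = 1.845 × 5 = 9.225 (5 minutes).
P(N ≥ 9) = 1 − P(N ≤ 8) ≈ 0.5736.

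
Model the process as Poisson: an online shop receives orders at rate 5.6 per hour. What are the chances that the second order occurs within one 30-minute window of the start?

Over the interval, μ = 5.6 × 0.5 = 2.8 (a 30-minute window = 0.5 hours).
The second arrival falls in the interval iff at least 2 events occur there: P(S_2 ≤ t) = P(N ≥ 2) = 1 − P(N ≤ 1) ≈ 0.7689.

0.7689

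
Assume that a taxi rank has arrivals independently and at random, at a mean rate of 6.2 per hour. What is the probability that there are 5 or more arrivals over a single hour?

0.7408

With mean μ = 6.2 per hour,
P(N ≥ 5) = 1 − P(N ≤ 4) = 1 − Σ_{j=0}^{4} e^(−μ) μ^j/j! ≈ 0.7408.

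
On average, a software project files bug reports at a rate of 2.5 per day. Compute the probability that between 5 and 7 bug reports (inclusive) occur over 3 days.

0.3926

Over the interval, μ = 2.5 × 3 = 7.5 (3 days).
P(5 ≤ N ≤ 7) = Σ_{j=5}^{7} e^(−7.5) · 7.5^j/j! ≈ 0.3926.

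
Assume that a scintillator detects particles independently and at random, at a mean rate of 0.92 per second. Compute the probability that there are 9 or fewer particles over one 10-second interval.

0.5611

Over the interval, μ = 0.92 × 10 = 9.2 (a 10-second interval = 10 seconds).
P(N ≤ 9) = Σ_{j=0}^{9} e^(−μ) μ^j/j! ≈ 0.5611.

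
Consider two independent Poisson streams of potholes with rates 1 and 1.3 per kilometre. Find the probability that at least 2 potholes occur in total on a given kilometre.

0.6691

Independent Poisson processes superpose: combined rate λ = 1 + 1.3 = 2.3 per kilometre.
So μ = 2.3.
P(N ≥ 2) = 1 − P(N ≤ 1) ≈ 0.6691.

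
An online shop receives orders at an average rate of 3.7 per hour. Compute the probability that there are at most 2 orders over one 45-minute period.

Over the interval, μ = 3.7 × 0.75 = 2.775 (a 45-minute period = 0.75 hours).
P(N ≤ 2) = Σ_{j=0}^{2} e^(−μ) μ^j/j! ≈ 0.4754.

0.4754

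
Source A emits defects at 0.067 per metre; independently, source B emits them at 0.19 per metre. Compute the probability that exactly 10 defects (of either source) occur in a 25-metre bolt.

0.0535

Independent Poisson processes superpose: combined rate λ = 0.067 + 0.19 = 0.257 per metre.
Over the interval, μ = 0.257 × 25 = 6.425 (a 25-metre bolt = 25 metres).
P(N = 10) = e^(−6.425) · 6.425^10/10! ≈ 0.0535.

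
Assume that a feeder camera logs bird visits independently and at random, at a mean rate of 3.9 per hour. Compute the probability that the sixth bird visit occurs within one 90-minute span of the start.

Over the interval, μ = 3.9 × 1.5 = 5.85 (a 90-minute span = 1.5 hours).
The sixth arrival falls in the interval iff at least 6 events occur there: P(S_6 ≤ t) = P(N ≥ 6) = 1 − P(N ≤ 5) ≈ 0.5299.

0.5299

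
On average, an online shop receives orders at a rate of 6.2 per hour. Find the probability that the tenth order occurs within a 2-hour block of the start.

Over the interval, μ = 6.2 × 2 = 12.4 (a 2-hour block = 2 hours).
The tenth arrival falls in the interval iff at least 10 events occur there: P(S_10 ≤ t) = P(N ≥ 10) = 1 − P(N ≤ 9) ≈ 0.7908.

0.7908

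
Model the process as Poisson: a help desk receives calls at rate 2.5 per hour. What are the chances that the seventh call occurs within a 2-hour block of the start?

0.2378

Over the interval, μ = 2.5 × 2 = 5 (a 2-hour block = 2 hours).
The seventh arrival falls in the interval iff at least 7 events occur there: P(S_7 ≤ t) = P(N ≥ 7) = 1 − P(N ≤ 6) ≈ 0.2378.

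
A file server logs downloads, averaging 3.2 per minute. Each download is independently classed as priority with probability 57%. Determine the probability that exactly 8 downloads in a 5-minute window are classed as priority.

Thinning: the downloads that are classed as priority themselves form a Poisson process with rate 0.57 × 3.2 = 1.824 per minute.
Over the interval, μ = 1.824 × 5 = 9.12 (a 5-minute window = 5 minutes).
P(N = 8) = e^(−9.12) · 9.12^8/8! ≈ 0.1299.

0.1299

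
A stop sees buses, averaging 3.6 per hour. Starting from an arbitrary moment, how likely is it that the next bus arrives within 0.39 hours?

0.7544

Inter-arrival times are exponential with rate λ = 3.6 per hour.
P(T ≤ 0.39) = 1 − e^(−λt) = 1 − e^(−3.6 × 0.39) = 1 − e^(−1.404) ≈ 0.7544.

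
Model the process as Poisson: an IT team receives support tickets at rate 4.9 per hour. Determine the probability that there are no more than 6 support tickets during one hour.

0.7767

With mean μ = 4.9 per hour,
P(N ≤ 6) = Σ_{j=0}^{6} e^(−μ) μ^j/j! ≈ 0.7767.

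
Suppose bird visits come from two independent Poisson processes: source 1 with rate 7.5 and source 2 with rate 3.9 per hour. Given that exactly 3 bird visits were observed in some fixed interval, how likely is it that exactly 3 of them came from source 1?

Given the total, each event is independently from source 1 with probability p = λ_1/(λ_1+λ_2) = 7.5/11.4 ≈ 0.6579.
So K ~ Binomial(3, 7.5/11.4): P(K = 3) = C(3,3) · (7.5/11.4)^3 · (3.9/11.4)^0 ≈ 0.2848.

0.2848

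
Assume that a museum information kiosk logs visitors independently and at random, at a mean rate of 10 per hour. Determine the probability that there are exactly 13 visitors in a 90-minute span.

0.0956

Over the interval, μ = 10 × 1.5 = 15 (a 90-minute span = 1.5 hours).
P(N = 13) = e^(−μ) μ^13/13! = e^(−15) · 15^13/6227020800 ≈ 0.0956.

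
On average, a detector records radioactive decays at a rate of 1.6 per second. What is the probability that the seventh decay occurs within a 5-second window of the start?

0.6866

Over the interval, μ = 1.6 × 5 = 8 (a 5-second window = 5 seconds).
The seventh arrival falls in the interval iff at least 7 events occur there: P(S_7 ≤ t) = P(N ≥ 7) = 1 − P(N ≤ 6) ≈ 0.6866.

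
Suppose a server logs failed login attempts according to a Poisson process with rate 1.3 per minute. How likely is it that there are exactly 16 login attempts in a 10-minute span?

0.0719

Over the interval, μ = 1.3 × 10 = 13 (a 10-minute span = 10 minutes).
P(N = 16) = e^(−μ) μ^16/16! = e^(−13) · 13^16/20922789888000 ≈ 0.0719.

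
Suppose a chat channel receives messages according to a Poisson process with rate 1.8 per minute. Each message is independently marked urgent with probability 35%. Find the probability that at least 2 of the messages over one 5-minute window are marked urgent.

Thinning: the messages that are marked urgent themselves form a Poisson process with rate 0.35 × 1.8 = 0.63 per minute.
Over the interval, μ = 0.63 × 5 = 3.15 (a 5-minute window = 5 minutes).
P(N ≥ 2) = 1 − P(N ≤ 1) ≈ 0.8222.

0.8222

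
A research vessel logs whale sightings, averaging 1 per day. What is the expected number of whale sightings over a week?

E[N] = λt = 1 × 7 = 7 (a week = 7 days).

7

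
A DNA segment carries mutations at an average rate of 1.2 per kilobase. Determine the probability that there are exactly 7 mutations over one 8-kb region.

Over the interval, μ = 1.2 × 8 = 9.6 (an 8-kb region = 8 kilobases).
P(N = 7) = e^(−μ) μ^7/7! = e^(−9.6) · 9.6^7/5040 ≈ 0.1010.

0.1010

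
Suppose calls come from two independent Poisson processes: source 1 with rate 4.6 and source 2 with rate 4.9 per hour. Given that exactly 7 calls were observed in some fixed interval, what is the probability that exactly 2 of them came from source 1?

0.1797

Given the total, each event is independently from source 1 with probability p = λ_1/(λ_1+λ_2) = 4.6/9.5 ≈ 0.4842.
So K ~ Binomial(7, 4.6/9.5): P(K = 2) = C(7,2) · (4.6/9.5)^2 · (4.9/9.5)^5 ≈ 0.1797.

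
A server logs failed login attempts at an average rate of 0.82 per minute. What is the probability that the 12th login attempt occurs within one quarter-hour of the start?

Over the interval, μ = 0.82 × 15 = 12.3 (a quarter-hour = 15 minutes).
The 12th arrival falls in the interval iff at least 12 events occur there: P(S_12 ≤ t) = P(N ≥ 12) = 1 − P(N ≤ 11) ≈ 0.5722.

0.5722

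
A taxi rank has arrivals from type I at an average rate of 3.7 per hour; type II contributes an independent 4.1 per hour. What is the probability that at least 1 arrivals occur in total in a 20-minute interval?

0.9257

Independent Poisson processes superpose: combined rate λ = 3.7 + 4.1 = 7.8 per hour.
Over the interval, μ = 7.8 × 1/3 = 2.6 (a 20-minute interval = 1/3 hours).
P(N ≥ 1) = 1 − P(N ≤ 0) ≈ 0.9257.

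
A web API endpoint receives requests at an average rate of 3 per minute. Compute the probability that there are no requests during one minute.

With mean μ = 3 per minute,
P(N = 0) = e^(−μ) μ^0/0! = e^(−3) · 3^0/1 ≈ 0.0498.

0.0498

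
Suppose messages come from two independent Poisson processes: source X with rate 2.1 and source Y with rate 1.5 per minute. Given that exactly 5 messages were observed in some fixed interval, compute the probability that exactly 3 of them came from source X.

Given the total, each event is independently from source X with probability p = λ_X/(λ_X+λ_Y) = 2.1/3.6 ≈ 0.5833.
So K ~ Binomial(5, 2.1/3.6): P(K = 3) = C(5,3) · (2.1/3.6)^3 · (1.5/3.6)^2 ≈ 0.3446.

0.3446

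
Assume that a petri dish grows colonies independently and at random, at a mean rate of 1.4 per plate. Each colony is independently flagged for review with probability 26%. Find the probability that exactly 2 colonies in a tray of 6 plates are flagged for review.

Thinning: the colonies that are flagged for review themselves form a Poisson process with rate 0.26 × 1.4 = 0.364 per plate.
Over the interval, μ = 0.364 × 6 = 2.184 (a tray of 6 plates = 6 plates).
P(N = 2) = e^(−2.184) · 2.184^2/2! ≈ 0.2685.

0.2685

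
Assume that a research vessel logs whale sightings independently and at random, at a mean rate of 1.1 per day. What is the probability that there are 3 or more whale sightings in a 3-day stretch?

0.6406

Over the interval, μ = 1.1 × 3 = 3.3 (a 3-day stretch = 3 days).
P(N ≥ 3) = 1 − P(N ≤ 2) = 1 − Σ_{j=0}^{2} e^(−μ) μ^j/j! ≈ 0.6406.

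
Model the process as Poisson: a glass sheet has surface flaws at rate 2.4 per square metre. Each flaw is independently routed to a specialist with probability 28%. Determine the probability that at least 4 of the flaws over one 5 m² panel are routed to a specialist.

Thinning: the flaws that are routed to a specialist themselves form a Poisson process with rate 0.28 × 2.4 = 0.672 per square metre.
Over the interval, μ = 0.672 × 5 = 3.36 (a 5 m² panel = 5 square metres).
P(N ≥ 4) = 1 − P(N ≤ 3) ≈ 0.4329.

0.4329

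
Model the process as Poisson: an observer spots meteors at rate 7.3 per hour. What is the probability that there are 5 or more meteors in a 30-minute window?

Over the interval, μ = 7.3 × 0.5 = 3.65 (a 30-minute window = 0.5 hours).
P(N ≥ 5) = 1 − P(N ≤ 4) = 1 − Σ_{j=0}^{4} e^(−μ) μ^j/j! ≈ 0.3031.

0.3031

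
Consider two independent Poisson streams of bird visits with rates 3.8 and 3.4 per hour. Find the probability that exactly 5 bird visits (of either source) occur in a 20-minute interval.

Independent Poisson processes superpose: combined rate λ = 3.8 + 3.4 = 7.2 per hour.
Over the interval, μ = 7.2 × 1/3 = 2.4 (a 20-minute interval = 1/3 hours).
P(N = 5) = e^(−2.4) · 2.4^5/5! ≈ 0.0602.

0.0602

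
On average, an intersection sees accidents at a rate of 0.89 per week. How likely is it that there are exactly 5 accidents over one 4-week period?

0.1355

Over the interval, μ = 0.89 × 4 = 3.56 (a 4-week period = 4 weeks).
P(N = 5) = e^(−μ) μ^5/5! = e^(−3.56) · 3.56^5/120 ≈ 0.1355.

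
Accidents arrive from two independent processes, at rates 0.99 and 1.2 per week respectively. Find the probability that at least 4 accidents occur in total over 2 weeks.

Independent Poisson processes superpose: combined rate λ = 0.99 + 1.2 = 2.19 per week.
Over the interval, μ = 2.19 × 2 = 4.38 (2 weeks).
P(N ≥ 4) = 1 − P(N ≤ 3) ≈ 0.6371.

0.6371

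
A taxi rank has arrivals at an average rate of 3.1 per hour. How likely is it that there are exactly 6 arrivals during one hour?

With mean μ = 3.1 per hour,
P(N = 6) = e^(−μ) μ^6/6! = e^(−3.1) · 3.1^6/720 ≈ 0.0555.

0.0555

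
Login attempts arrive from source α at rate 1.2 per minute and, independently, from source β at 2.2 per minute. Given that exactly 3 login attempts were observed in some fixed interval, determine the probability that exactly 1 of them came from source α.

0.4433

Given the total, each event is independently from source α with probability p = λ_α/(λ_α+λ_β) = 1.2/3.4 ≈ 0.3529.
So K ~ Binomial(3, 1.2/3.4): P(K = 1) = C(3,1) · (1.2/3.4)^1 · (2.2/3.4)^2 ≈ 0.4433.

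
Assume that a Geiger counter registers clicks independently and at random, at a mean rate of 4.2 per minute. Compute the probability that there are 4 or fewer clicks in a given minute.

0.5898

With mean μ = 4.2 per minute,
P(N ≤ 4) = Σ_{j=0}^{4} e^(−μ) μ^j/j! ≈ 0.5898.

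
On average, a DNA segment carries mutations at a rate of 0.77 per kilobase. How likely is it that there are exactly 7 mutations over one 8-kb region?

Over the interval, μ = 0.77 × 8 = 6.16 (an 8-kb region = 8 kilobases).
P(N = 7) = e^(−μ) μ^7/7! = e^(−6.16) · 6.16^7/5040 ≈ 0.1411.

0.1411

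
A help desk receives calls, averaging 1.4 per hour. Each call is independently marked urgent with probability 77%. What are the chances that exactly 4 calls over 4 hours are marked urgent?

Thinning: the calls that are marked urgent themselves form a Poisson process with rate 0.77 × 1.4 = 1.078 per hour.
Over the interval, μ = 1.078 × 4 = 4.312 (4 hours).
P(N = 4) = e^(−4.312) · 4.312^4/4! ≈ 0.1931.

0.1931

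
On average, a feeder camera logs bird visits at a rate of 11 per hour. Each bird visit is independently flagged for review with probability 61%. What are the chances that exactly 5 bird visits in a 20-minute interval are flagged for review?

0.0498

Thinning: the bird visits that are flagged for review themselves form a Poisson process with rate 0.61 × 11 = 6.71 per hour.
Over the interval, μ = 6.71 × 1/3 ≈ 2.23667 (a 20-minute interval = 1/3 hours).
P(N = 5) = e^(−2.23667) · 2.23667^5/5! ≈ 0.0498.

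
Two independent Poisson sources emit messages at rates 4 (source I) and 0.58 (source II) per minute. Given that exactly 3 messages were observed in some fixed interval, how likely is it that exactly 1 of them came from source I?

Given the total, each event is independently from source I with probability p = λ_I/(λ_I+λ_II) = 4/4.58 ≈ 0.8734.
So K ~ Binomial(3, 4/4.58): P(K = 1) = C(3,1) · (4/4.58)^1 · (0.58/4.58)^2 ≈ 0.0420.

0.0420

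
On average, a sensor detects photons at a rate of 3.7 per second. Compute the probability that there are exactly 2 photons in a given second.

0.1692

With mean μ = 3.7 per second,
P(N = 2) = e^(−μ) μ^2/2! = e^(−3.7) · 3.7^2/2 ≈ 0.1692.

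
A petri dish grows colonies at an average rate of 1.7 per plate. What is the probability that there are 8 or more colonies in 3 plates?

Over the interval, μ = 1.7 × 3 = 5.1 (3 plates).
P(N ≥ 8) = 1 − P(N ≤ 7) = 1 − Σ_{j=0}^{7} e^(−μ) μ^j/j! ≈ 0.1440.

0.1440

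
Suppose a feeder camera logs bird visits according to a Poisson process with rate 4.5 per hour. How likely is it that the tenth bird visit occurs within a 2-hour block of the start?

Over the interval, μ = 4.5 × 2 = 9 (a 2-hour block = 2 hours).
The tenth arrival falls in the interval iff at least 10 events occur there: P(S_10 ≤ t) = P(N ≥ 10) = 1 − P(N ≤ 9) ≈ 0.4126.

0.4126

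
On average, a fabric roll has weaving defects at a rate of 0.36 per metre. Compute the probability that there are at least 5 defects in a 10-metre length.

0.2936

Over the interval, μ = 0.36 × 10 = 3.6 (a 10-metre length = 10 metres).
P(N ≥ 5) = 1 − P(N ≤ 4) = 1 − Σ_{j=0}^{4} e^(−μ) μ^j/j! ≈ 0.2936.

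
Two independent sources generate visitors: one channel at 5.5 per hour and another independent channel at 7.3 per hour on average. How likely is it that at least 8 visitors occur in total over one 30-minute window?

0.3127

Independent Poisson processes superpose: combined rate λ = 5.5 + 7.3 = 12.8 per hour.
Over the interval, μ = 12.8 × 0.5 = 6.4 (a 30-minute window = 0.5 hours).
P(N ≥ 8) = 1 − P(N ≤ 7) ≈ 0.3127.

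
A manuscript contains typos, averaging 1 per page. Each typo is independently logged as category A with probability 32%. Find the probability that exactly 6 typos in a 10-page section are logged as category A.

0.0608

Thinning: the typos that are logged as category A themselves form a Poisson process with rate 0.32 × 1 = 0.32 per page.
Over the interval, μ = 0.32 × 10 = 3.2 (a 10-page section = 10 pages).
P(N = 6) = e^(−3.2) · 3.2^6/6! ≈ 0.0608.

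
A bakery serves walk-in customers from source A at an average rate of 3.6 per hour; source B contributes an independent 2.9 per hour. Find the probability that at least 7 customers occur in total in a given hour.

0.4735

Independent Poisson processes superpose: combined rate λ = 3.6 + 2.9 = 6.5 per hour.
So μ = 6.5.
P(N ≥ 7) = 1 − P(N ≤ 6) ≈ 0.4735.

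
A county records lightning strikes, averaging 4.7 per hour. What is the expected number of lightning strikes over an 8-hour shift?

37.6

E[N] = λt = 4.7 × 8 = 37.6 (an 8-hour shift = 8 hours).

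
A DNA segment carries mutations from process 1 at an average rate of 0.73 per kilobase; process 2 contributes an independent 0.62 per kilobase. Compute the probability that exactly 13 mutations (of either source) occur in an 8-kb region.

0.0891

Independent Poisson processes superpose: combined rate λ = 0.73 + 0.62 = 1.35 per kilobase.
Over the interval, μ = 1.35 × 8 = 10.8 (an 8-kb region = 8 kilobases).
P(N = 13) = e^(−10.8) · 10.8^13/13! ≈ 0.0891.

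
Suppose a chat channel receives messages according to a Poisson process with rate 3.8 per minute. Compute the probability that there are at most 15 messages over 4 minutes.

Over the interval, μ = 3.8 × 4 = 15.2 (4 minutes).
P(N ≤ 15) = Σ_{j=0}^{15} e^(−μ) μ^j/j! ≈ 0.5476.

0.5476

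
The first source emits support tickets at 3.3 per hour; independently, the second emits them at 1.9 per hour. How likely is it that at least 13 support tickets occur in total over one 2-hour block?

0.2478

Independent Poisson processes superpose: combined rate λ = 3.3 + 1.9 = 5.2 per hour.
Over the interval, μ = 5.2 × 2 = 10.4 (a 2-hour block = 2 hours).
P(N ≥ 13) = 1 − P(N ≤ 12) ≈ 0.2478.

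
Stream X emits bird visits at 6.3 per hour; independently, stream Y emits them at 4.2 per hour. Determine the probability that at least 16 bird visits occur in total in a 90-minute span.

0.5083

Independent Poisson processes superpose: combined rate λ = 6.3 + 4.2 = 10.5 per hour.
Over the interval, μ = 10.5 × 1.5 = 15.75 (a 90-minute span = 1.5 hours).
P(N ≥ 16) = 1 − P(N ≤ 15) ≈ 0.5083.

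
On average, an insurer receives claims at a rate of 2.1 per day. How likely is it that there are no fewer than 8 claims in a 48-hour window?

Over the interval, μ = 2.1 × 2 = 4.2 (a 48-hour window = 2 days).
P(N ≥ 8) = 1 − P(N ≤ 7) = 1 − Σ_{j=0}^{7} e^(−μ) μ^j/j! ≈ 0.0639.

0.0639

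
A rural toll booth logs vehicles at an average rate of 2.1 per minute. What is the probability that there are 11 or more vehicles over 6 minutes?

Over the interval, μ = 2.1 × 6 = 12.6 (6 minutes).
P(N ≥ 11) = 1 − P(N ≤ 10) = 1 − Σ_{j=0}^{10} e^(−μ) μ^j/j! ≈ 0.7124.

0.7124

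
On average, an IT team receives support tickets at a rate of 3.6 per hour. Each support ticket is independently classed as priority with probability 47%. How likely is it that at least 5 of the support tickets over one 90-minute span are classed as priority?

0.1140

Thinning: the support tickets that are classed as priority themselves form a Poisson process with rate 0.47 × 3.6 = 1.692 per hour.
Over the interval, μ = 1.692 × 1.5 = 2.538 (a 90-minute span = 1.5 hours).
P(N ≥ 5) = 1 − P(N ≤ 4) ≈ 0.1140.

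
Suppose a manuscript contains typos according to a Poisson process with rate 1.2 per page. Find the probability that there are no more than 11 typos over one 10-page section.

0.4616

Over the interval, μ = 1.2 × 10 = 12 (a 10-page section = 10 pages).
P(N ≤ 11) = Σ_{j=0}^{11} e^(−μ) μ^j/j! ≈ 0.4616.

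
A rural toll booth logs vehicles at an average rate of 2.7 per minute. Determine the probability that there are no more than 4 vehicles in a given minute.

With mean μ = 2.7 per minute,
P(N ≤ 4) = Σ_{j=0}^{4} e^(−μ) μ^j/j! ≈ 0.8629.

0.8629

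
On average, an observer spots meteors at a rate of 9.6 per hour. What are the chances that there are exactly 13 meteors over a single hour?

0.0640

With mean μ = 9.6 per hour,
P(N = 13) = e^(−μ) μ^13/13! = e^(−9.6) · 9.6^13/6227020800 ≈ 0.0640.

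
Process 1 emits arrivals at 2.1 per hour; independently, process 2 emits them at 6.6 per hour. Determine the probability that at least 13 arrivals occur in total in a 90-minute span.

0.5424

Independent Poisson processes superpose: combined rate λ = 2.1 + 6.6 = 8.7 per hour.
Over the interval, μ = 8.7 × 1.5 = 13.05 (a 90-minute span = 1.5 hours).
P(N ≥ 13) = 1 − P(N ≤ 12) ≈ 0.5424.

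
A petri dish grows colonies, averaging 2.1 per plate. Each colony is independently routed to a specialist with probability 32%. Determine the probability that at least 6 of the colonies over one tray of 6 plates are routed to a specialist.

Thinning: the colonies that are routed to a specialist themselves form a Poisson process with rate 0.32 × 2.1 = 0.672 per plate.
Over the interval, μ = 0.672 × 6 = 4.032 (a tray of 6 plates = 6 plates).
P(N ≥ 6) = 1 − P(N ≤ 5) ≈ 0.2199.

0.2199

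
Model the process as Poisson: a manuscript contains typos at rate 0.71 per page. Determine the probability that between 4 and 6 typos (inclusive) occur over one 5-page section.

0.4049

Over the interval, μ = 0.71 × 5 = 3.55 (a 5-page section = 5 pages).
P(4 ≤ N ≤ 6) = Σ_{j=4}^{6} e^(−3.55) · 3.55^j/j! ≈ 0.4049.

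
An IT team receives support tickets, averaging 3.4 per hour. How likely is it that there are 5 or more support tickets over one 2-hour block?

Over the interval, μ = 3.4 × 2 = 6.8 (a 2-hour block = 2 hours).
P(N ≥ 5) = 1 − P(N ≤ 4) = 1 − Σ_{j=0}^{4} e^(−μ) μ^j/j! ≈ 0.8080.

0.8080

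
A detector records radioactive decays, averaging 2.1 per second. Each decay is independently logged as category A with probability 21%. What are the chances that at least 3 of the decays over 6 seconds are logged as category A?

Thinning: the decays that are logged as category A themselves form a Poisson process with rate 0.21 × 2.1 = 0.441 per second.
Over the interval, μ = 0.441 × 6 = 2.646 (6 seconds).
P(N ≥ 3) = 1 − P(N ≤ 2) ≈ 0.4931.

0.4931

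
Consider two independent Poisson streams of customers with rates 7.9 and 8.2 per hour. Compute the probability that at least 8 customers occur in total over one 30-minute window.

Independent Poisson processes superpose: combined rate λ = 7.9 + 8.2 = 16.1 per hour.
Over the interval, μ = 16.1 × 0.5 = 8.05 (a 30-minute window = 0.5 hours).
P(N ≥ 8) = 1 − P(N ≤ 7) ≈ 0.5540.

0.5540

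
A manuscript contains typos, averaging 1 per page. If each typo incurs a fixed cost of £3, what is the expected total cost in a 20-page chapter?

£60

E[N] = 1 × 20 = 20 (a 20-page chapter = 20 pages); E[cost] = 20 × £3 = £60.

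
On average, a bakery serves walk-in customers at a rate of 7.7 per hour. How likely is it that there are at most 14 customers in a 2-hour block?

0.4253

Over the interval, μ = 7.7 × 2 = 15.4 (a 2-hour block = 2 hours).
P(N ≤ 14) = Σ_{j=0}^{14} e^(−μ) μ^j/j! ≈ 0.4253.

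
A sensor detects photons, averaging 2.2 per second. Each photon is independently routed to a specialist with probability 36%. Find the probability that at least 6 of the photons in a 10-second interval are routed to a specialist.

0.8013

Thinning: the photons that are routed to a specialist themselves form a Poisson process with rate 0.36 × 2.2 = 0.792 per second.
Over the interval, μ = 0.792 × 10 = 7.92 (a 10-second interval = 10 seconds).
P(N ≥ 6) = 1 − P(N ≤ 5) ≈ 0.8013.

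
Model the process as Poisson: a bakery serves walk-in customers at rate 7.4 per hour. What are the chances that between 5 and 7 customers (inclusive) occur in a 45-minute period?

Over the interval, μ = 7.4 × 0.75 = 5.55 (a 45-minute period = 0.75 hours).
P(5 ≤ N ≤ 7) = Σ_{j=5}^{7} e^(−5.55) · 5.55^j/j! ≈ 0.4535.

0.4535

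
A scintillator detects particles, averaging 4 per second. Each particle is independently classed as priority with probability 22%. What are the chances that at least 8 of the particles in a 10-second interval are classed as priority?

0.6522

Thinning: the particles that are classed as priority themselves form a Poisson process with rate 0.22 × 4 = 0.88 per second.
Over the interval, μ = 0.88 × 10 = 8.8 (a 10-second interval = 10 seconds).
P(N ≥ 8) = 1 − P(N ≤ 7) ≈ 0.6522.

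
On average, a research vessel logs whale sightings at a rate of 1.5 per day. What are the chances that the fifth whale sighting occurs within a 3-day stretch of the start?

0.4679

Over the interval, μ = 1.5 × 3 = 4.5 (a 3-day stretch = 3 days).
The fifth arrival falls in the interval iff at least 5 events occur there: P(S_5 ≤ t) = P(N ≥ 5) = 1 − P(N ≤ 4) ≈ 0.4679.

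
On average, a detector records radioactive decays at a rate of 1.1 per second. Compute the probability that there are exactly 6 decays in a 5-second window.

0.1571

Over the interval, μ = 1.1 × 5 = 5.5 (a 5-second window = 5 seconds).
P(N = 6) = e^(−μ) μ^6/6! = e^(−5.5) · 5.5^6/720 ≈ 0.1571.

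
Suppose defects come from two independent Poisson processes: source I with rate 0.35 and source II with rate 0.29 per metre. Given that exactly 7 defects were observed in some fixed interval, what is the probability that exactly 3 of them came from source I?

0.2413

Given the total, each event is independently from source I with probability p = λ_I/(λ_I+λ_II) = 0.35/0.64 ≈ 0.5469.
So K ~ Binomial(7, 0.35/0.64): P(K = 3) = C(7,3) · (0.35/0.64)^3 · (0.29/0.64)^4 ≈ 0.2413.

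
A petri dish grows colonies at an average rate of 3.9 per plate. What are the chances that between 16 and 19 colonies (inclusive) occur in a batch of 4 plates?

0.3323

Over the interval, μ = 3.9 × 4 = 15.6 (a batch of 4 plates = 4 plates).
P(16 ≤ N ≤ 19) = Σ_{j=16}^{19} e^(−15.6) · 15.6^j/j! ≈ 0.3323.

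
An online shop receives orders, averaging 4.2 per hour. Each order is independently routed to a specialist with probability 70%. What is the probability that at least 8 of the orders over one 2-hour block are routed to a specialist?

0.2397

Thinning: the orders that are routed to a specialist themselves form a Poisson process with rate 0.7 × 4.2 = 2.94 per hour.
Over the interval, μ = 2.94 × 2 = 5.88 (a 2-hour block = 2 hours).
P(N ≥ 8) = 1 − P(N ≤ 7) ≈ 0.2397.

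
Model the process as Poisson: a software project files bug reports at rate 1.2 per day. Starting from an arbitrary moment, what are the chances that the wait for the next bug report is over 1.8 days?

0.1153

The wait for the next event is exponential with rate λ = 1.2 per day.
P(T > 1.8) = e^(−λt) = e^(−1.2 × 1.8) = e^(−2.16) ≈ 0.1153.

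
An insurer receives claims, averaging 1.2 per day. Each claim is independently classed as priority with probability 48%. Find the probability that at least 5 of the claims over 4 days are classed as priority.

0.0842

Thinning: the claims that are classed as priority themselves form a Poisson process with rate 0.48 × 1.2 = 0.576 per day.
Over the interval, μ = 0.576 × 4 = 2.304 (4 days).
P(N ≥ 5) = 1 − P(N ≤ 4) ≈ 0.0842.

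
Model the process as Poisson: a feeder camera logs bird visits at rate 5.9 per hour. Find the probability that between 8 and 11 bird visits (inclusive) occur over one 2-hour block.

0.3860

Over the interval, μ = 5.9 × 2 = 11.8 (a 2-hour block = 2 hours).
P(8 ≤ N ≤ 11) = Σ_{j=8}^{11} e^(−11.8) · 11.8^j/j! ≈ 0.3860.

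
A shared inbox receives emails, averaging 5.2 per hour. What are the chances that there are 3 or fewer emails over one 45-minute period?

0.4532

Over the interval, μ = 5.2 × 0.75 = 3.9 (a 45-minute period = 0.75 hours).
P(N ≤ 3) = Σ_{j=0}^{3} e^(−μ) μ^j/j! ≈ 0.4532.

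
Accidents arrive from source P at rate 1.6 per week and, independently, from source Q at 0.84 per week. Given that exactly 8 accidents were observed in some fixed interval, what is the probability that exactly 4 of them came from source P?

0.1818

Given the total, each event is independently from source P with probability p = λ_P/(λ_P+λ_Q) = 1.6/2.44 ≈ 0.6557.
So K ~ Binomial(8, 1.6/2.44): P(K = 4) = C(8,4) · (1.6/2.44)^4 · (0.84/2.44)^4 ≈ 0.1818.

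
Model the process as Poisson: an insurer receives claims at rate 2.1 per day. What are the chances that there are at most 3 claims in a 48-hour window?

Over the interval, μ = 2.1 × 2 = 4.2 (a 48-hour window = 2 days).
P(N ≤ 3) = Σ_{j=0}^{3} e^(−μ) μ^j/j! ≈ 0.3954.

0.3954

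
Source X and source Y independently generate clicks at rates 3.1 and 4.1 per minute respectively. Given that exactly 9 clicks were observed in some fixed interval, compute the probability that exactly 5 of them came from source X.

Given the total, each event is independently from source X with probability p = λ_X/(λ_X+λ_Y) = 3.1/7.2 ≈ 0.4306.
So K ~ Binomial(9, 3.1/7.2): P(K = 5) = C(9,5) · (3.1/7.2)^5 · (4.1/7.2)^4 ≈ 0.1960.

0.1960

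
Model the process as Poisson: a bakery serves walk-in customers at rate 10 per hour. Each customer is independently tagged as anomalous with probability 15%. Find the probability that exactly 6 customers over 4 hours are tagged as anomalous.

Thinning: the customers that are tagged as anomalous themselves form a Poisson process with rate 0.15 × 10 = 1.5 per hour.
Over the interval, μ = 1.5 × 4 = 6 (4 hours).
P(N = 6) = e^(−6) · 6^6/6! ≈ 0.1606.

0.1606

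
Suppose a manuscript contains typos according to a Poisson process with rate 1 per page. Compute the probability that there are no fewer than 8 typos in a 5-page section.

Over the interval, μ = 1 × 5 = 5 (a 5-page section = 5 pages).
P(N ≥ 8) = 1 − P(N ≤ 7) = 1 − Σ_{j=0}^{7} e^(−μ) μ^j/j! ≈ 0.1334.

0.1334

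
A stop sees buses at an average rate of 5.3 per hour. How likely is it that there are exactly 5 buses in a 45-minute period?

0.1553

Over the interval, μ = 5.3 × 0.75 = 3.975 (a 45-minute period = 0.75 hours).
P(N = 5) = e^(−μ) μ^5/5! = e^(−3.975) · 3.975^5/120 ≈ 0.1553.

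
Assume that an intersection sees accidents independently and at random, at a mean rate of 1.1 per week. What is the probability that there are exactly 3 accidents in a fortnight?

Over the interval, μ = 1.1 × 2 = 2.2 (a fortnight = 2 weeks).
P(N = 3) = e^(−μ) μ^3/3! = e^(−2.2) · 2.2^3/6 ≈ 0.1966.

0.1966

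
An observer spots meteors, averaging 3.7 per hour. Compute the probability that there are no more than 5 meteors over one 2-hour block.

0.2526

Over the interval, μ = 3.7 × 2 = 7.4 (a 2-hour block = 2 hours).
P(N ≤ 5) = Σ_{j=0}^{5} e^(−μ) μ^j/j! ≈ 0.2526.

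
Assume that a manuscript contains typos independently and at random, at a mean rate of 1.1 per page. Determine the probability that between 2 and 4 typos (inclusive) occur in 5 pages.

Over the interval, μ = 1.1 × 5 = 5.5 (5 pages).
P(2 ≤ N ≤ 4) = Σ_{j=2}^{4} e^(−5.5) · 5.5^j/j! ≈ 0.3310.

0.3310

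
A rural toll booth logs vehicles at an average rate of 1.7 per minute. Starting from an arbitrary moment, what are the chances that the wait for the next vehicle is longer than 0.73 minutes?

The wait for the next event is exponential with rate λ = 1.7 per minute.
P(T > 0.73) = e^(−λt) = e^(−1.7 × 0.73) = e^(−1.241) ≈ 0.2891.

0.2891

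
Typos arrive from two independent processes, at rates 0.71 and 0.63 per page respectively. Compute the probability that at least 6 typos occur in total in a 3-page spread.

0.2180

Independent Poisson processes superpose: combined rate λ = 0.71 + 0.63 = 1.34 per page.
Over the interval, μ = 1.34 × 3 = 4.02 (a 3-page spread = 3 pages).
P(N ≥ 6) = 1 − P(N ≤ 5) ≈ 0.2180.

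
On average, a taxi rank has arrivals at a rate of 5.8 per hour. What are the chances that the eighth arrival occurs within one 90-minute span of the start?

Over the interval, μ = 5.8 × 1.5 = 8.7 (a 90-minute span = 1.5 hours).
The eighth arrival falls in the interval iff at least 8 events occur there: P(S_8 ≤ t) = P(N ≥ 8) = 1 − P(N ≤ 7) ≈ 0.6398.

0.6398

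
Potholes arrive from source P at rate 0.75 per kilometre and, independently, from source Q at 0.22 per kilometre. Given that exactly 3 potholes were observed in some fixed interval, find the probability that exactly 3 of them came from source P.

0.4622

Given the total, each event is independently from source P with probability p = λ_P/(λ_P+λ_Q) = 0.75/0.97 ≈ 0.7732.
So K ~ Binomial(3, 0.75/0.97): P(K = 3) = C(3,3) · (0.75/0.97)^3 · (0.22/0.97)^0 ≈ 0.4622.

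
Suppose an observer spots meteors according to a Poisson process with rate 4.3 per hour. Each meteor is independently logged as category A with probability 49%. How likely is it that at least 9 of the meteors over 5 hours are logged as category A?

0.7241

Thinning: the meteors that are logged as category A themselves form a Poisson process with rate 0.49 × 4.3 = 2.107 per hour.
Over the interval, μ = 2.107 × 5 = 10.535 (5 hours).
P(N ≥ 9) = 1 − P(N ≤ 8) ≈ 0.7241.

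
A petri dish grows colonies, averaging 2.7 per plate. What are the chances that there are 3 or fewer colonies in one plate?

0.7141

With mean μ = 2.7 per plate,
P(N ≤ 3) = Σ_{j=0}^{3} e^(−μ) μ^j/j! ≈ 0.7141.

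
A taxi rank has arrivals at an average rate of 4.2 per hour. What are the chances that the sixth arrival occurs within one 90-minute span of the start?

Over the interval, μ = 4.2 × 1.5 = 6.3 (a 90-minute span = 1.5 hours).
The sixth arrival falls in the interval iff at least 6 events occur there: P(S_6 ≤ t) = P(N ≥ 6) = 1 − P(N ≤ 5) ≈ 0.6012.

0.6012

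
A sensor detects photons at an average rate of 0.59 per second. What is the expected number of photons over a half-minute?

E[N] = λt = 0.59 × 30 = 17.7 (a half-minute = 30 seconds).

17.7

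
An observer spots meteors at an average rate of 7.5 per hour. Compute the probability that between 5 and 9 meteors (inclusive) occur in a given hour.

With mean μ = 7.5 per hour,
P(5 ≤ N ≤ 9) = Σ_{j=5}^{9} e^(−7.5) · 7.5^j/j! ≈ 0.6443.

0.6443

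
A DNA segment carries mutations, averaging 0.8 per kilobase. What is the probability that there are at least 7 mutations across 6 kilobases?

Over the interval, μ = 0.8 × 6 = 4.8 (6 kilobases).
P(N ≥ 7) = 1 − P(N ≤ 6) = 1 − Σ_{j=0}^{6} e^(−μ) μ^j/j! ≈ 0.2092.

0.2092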